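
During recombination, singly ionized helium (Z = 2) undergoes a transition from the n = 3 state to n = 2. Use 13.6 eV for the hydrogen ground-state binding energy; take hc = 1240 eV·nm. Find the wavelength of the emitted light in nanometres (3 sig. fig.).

164 nm

For Z = 2 the level energies scale as Z², so the effective Rydberg energy is 13.6 × 4 = 54.40 eV.
ΔE = 54.40 × (1/2² − 1/3²) = 54.40 × 0.1389 = 7.556 eV.
λ = hc/ΔE = 1240 / 7.556 = 164 nm.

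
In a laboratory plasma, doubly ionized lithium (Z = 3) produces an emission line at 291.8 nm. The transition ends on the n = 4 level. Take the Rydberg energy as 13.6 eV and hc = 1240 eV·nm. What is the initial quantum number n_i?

The photon energy is ΔE = hc/λ = 1240 / 291.8 = 4.249 eV.
With Z = 3, ΔE = 122.4 × (1/n_f² − 1/n_i²), so 1/n_f² − 1/n_i² = 0.03472.
With n_f = 4: 1/n_i² = 1/16 − 0.03472 = 0.02778, so n_i ≈ 6.00.

n_i = 6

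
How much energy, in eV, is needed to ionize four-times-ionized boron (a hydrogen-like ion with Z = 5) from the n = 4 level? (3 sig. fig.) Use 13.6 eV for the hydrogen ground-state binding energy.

E_n = −13.6 Z²/n² = −340.0/n² eV for Z = 5.
E_4 = −340.0/16 = −21.3 eV, so ionization (to E = 0) requires 21.3 eV.

21.3 eV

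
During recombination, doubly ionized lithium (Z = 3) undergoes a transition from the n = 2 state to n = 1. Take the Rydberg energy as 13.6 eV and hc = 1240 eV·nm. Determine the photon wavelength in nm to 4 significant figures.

For Z = 3 the level energies scale as Z², so the effective Rydberg energy is 13.6 × 9 = 122.4 eV.
ΔE = 122.4 × (1/1² − 1/2²) = 122.4 × 0.7500 = 91.80 eV.
λ = hc/ΔE = 1240 / 91.80 = 13.51 nm.

13.51 nm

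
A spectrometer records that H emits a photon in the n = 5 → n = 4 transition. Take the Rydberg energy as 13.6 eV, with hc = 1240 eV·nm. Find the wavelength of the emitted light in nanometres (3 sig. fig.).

ΔE = 13.60 × (1/4² − 1/5²) = 13.60 × 0.02250 = 0.3060 eV.
λ = hc/ΔE = 1240 / 0.3060 = 4050 nm.

4050 nm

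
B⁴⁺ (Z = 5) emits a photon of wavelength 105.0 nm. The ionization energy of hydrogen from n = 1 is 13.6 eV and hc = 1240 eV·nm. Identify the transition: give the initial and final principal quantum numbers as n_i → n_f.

n_i = 6, n_f = 4

The photon energy is ΔE = hc/λ = 1240 / 105.0 = 11.81 eV.
With Z = 5, ΔE = 340.0 × (1/n_f² − 1/n_i²), so 1/n_f² − 1/n_i² = 0.03473.
Trying n_f = 4 gives 1/n_i² = 0.02777, i.e. n_i ≈ 6; this pair matches.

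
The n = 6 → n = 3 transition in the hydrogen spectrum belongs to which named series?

Paschen

The series is set by the lower level: n_f = 3 is the Paschen series.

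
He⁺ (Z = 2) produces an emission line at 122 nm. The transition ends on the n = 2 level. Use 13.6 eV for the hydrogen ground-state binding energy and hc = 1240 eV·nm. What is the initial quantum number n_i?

n_i = 4

The photon energy is ΔE = hc/λ = 1240 / 122 = 10.16 eV.
With Z = 2, ΔE = 54.40 × (1/n_f² − 1/n_i²), so 1/n_f² − 1/n_i² = 0.1868.
With n_f = 2: 1/n_i² = 1/4 − 0.1868 = 0.06316, so n_i ≈ 3.98.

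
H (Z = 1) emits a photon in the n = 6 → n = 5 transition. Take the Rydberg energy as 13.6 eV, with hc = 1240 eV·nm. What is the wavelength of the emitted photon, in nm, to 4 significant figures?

ΔE = 13.60 × (1/5² − 1/6²) = 13.60 × 0.01222 = 0.1662 eV.
λ = hc/ΔE = 1240 / 0.1662 = 7460 nm.
This line belongs to the Pfund series.

7460 nm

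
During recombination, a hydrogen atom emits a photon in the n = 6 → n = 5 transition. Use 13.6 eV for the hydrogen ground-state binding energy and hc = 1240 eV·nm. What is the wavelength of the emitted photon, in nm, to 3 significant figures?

ΔE = 13.60 × (1/5² − 1/6²) = 13.60 × 0.01222 = 0.1662 eV.
λ = hc/ΔE = 1240 / 0.1662 = 7460 nm.

7460 nm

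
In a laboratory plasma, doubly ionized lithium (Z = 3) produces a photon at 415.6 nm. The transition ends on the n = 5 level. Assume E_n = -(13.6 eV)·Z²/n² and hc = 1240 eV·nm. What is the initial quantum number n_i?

The photon energy is ΔE = hc/λ = 1240 / 415.6 = 2.984 eV.
With Z = 3, ΔE = 122.4 × (1/n_f² − 1/n_i²), so 1/n_f² − 1/n_i² = 0.02438.
With n_f = 5: 1/n_i² = 1/25 − 0.02438 = 0.01562, so n_i ≈ 8.00.

n_i = 8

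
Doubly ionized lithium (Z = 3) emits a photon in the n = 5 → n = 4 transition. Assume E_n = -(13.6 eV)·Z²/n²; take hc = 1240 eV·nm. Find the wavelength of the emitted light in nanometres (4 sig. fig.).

For Z = 3 the level energies scale as Z², so the effective Rydberg energy is 13.6 × 9 = 122.4 eV.
ΔE = 122.4 × (1/4² − 1/5²) = 122.4 × 0.02250 = 2.754 eV.
λ = hc/ΔE = 1240 / 2.754 = 450.3 nm.

450.3 nm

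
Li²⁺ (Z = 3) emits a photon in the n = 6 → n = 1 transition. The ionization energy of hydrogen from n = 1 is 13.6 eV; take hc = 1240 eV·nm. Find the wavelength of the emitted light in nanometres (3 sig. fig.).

For Z = 3 the level energies scale as Z², so the effective Rydberg energy is 13.6 × 9 = 122.4 eV.
ΔE = 122.4 × (1/1² − 1/6²) = 122.4 × 0.9722 = 119.0 eV.
λ = hc/ΔE = 1240 / 119.0 = 10.4 nm.

10.4 nm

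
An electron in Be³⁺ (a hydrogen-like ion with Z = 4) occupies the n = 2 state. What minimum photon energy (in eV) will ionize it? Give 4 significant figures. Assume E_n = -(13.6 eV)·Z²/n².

E_n = −13.6 Z²/n² = −217.6/n² eV for Z = 4.
E_2 = −217.6/4 = −54.40 eV, so ionization (to E = 0) requires 54.40 eV.

54.40 eV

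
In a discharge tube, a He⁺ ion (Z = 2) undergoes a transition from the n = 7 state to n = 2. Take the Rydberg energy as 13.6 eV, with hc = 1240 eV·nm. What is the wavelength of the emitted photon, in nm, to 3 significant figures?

99.3 nm

For Z = 2 the level energies scale as Z², so the effective Rydberg energy is 13.6 × 4 = 54.40 eV.
ΔE = 54.40 × (1/2² − 1/7²) = 54.40 × 0.2296 = 12.49 eV.
λ = hc/ΔE = 1240 / 12.49 = 99.3 nm.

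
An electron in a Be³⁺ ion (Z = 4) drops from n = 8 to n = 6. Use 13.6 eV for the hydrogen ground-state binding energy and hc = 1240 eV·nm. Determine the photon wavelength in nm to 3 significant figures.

469 nm

For Z = 4 the level energies scale as Z², so the effective Rydberg energy is 13.6 × 16 = 217.6 eV.
ΔE = 217.6 × (1/6² − 1/8²) = 217.6 × 0.01215 = 2.644 eV.
λ = hc/ΔE = 1240 / 2.644 = 469 nm.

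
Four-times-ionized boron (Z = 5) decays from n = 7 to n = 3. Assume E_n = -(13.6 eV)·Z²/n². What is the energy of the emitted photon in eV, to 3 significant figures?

The Bohr energies scale as Z², so for Z = 5: E_n = −340.0/n² eV.
E_7 = −340.0/49 = −6.939 eV and E_3 = −340.0/9 = −37.78 eV.
The photon energy is |E_7 − E_3| = 30.8 eV.

30.8 eV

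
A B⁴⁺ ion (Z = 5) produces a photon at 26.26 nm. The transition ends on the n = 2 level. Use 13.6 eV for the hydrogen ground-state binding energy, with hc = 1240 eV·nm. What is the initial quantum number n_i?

n_i = 3

The photon energy is ΔE = hc/λ = 1240 / 26.26 = 47.22 eV.
With Z = 5, ΔE = 340.0 × (1/n_f² − 1/n_i²), so 1/n_f² − 1/n_i² = 0.1389.
With n_f = 2: 1/n_i² = 1/4 − 0.1389 = 0.1111, so n_i ≈ 3.00.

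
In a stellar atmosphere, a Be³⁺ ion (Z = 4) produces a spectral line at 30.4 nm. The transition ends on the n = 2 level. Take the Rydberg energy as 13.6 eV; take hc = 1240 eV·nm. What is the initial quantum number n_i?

n_i = 4

The photon energy is ΔE = hc/λ = 1240 / 30.4 = 40.79 eV.
With Z = 4, ΔE = 217.6 × (1/n_f² − 1/n_i²), so 1/n_f² − 1/n_i² = 0.1875.
With n_f = 2: 1/n_i² = 1/4 − 0.1875 = 0.06255, so n_i ≈ 4.00.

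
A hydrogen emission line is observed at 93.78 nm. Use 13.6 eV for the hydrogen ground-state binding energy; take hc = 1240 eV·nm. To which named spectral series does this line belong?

ΔE = 1240/93.78 = 13.22 eV.
This matches 13.6 × (1/1² − 1/6²), so n_f = 1: the Lyman series.

Lyman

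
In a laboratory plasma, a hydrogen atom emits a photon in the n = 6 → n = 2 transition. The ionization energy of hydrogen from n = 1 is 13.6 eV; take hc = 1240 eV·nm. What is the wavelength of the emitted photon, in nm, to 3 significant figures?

410 nm

ΔE = 13.60 × (1/2² − 1/6²) = 13.60 × 0.2222 = 3.022 eV.
λ = hc/ΔE = 1240 / 3.022 = 410 nm.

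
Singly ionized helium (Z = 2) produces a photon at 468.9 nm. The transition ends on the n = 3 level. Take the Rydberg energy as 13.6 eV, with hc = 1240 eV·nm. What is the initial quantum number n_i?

n_i = 4

The photon energy is ΔE = hc/λ = 1240 / 468.9 = 2.644 eV.
With Z = 2, ΔE = 54.40 × (1/n_f² − 1/n_i²), so 1/n_f² − 1/n_i² = 0.04861.
With n_f = 3: 1/n_i² = 1/9 − 0.04861 = 0.06250, so n_i ≈ 4.00.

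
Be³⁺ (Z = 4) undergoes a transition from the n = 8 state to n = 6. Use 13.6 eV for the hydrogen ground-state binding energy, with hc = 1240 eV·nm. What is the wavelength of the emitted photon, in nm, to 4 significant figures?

For Z = 4 the level energies scale as Z², so the effective Rydberg energy is 13.6 × 16 = 217.6 eV.
ΔE = 217.6 × (1/6² − 1/8²) = 217.6 × 0.01215 = 2.644 eV.
λ = hc/ΔE = 1240 / 2.644 = 468.9 nm.

468.9 nm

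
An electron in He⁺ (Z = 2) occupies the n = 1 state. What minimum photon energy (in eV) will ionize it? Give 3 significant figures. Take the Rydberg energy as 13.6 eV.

54.4 eV

E_n = −13.6 Z²/n² = −54.40/n² eV for Z = 2.
E_1 = −54.40/1 = −54.4 eV, so ionization (to E = 0) requires 54.4 eV.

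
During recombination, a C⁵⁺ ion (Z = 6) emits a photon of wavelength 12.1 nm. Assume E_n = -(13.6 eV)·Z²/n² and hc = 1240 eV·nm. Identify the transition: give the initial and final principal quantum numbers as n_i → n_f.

The photon energy is ΔE = hc/λ = 1240 / 12.1 = 102.5 eV.
With Z = 6, ΔE = 489.6 × (1/n_f² − 1/n_i²), so 1/n_f² − 1/n_i² = 0.2093.
Trying n_f = 2 gives 1/n_i² = 0.04069, i.e. n_i ≈ 5; this pair matches.

n_i = 5, n_f = 2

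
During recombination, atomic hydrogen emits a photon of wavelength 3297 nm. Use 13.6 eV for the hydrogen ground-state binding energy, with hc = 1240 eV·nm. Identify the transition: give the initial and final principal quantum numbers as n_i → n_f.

The photon energy is ΔE = hc/λ = 1240 / 3297 = 0.3761 eV.
With Z = 1, ΔE = 13.60 × (1/n_f² − 1/n_i²), so 1/n_f² − 1/n_i² = 0.02765.
Trying n_f = 5 gives 1/n_i² = 0.01235, i.e. n_i ≈ 9; this pair matches.

n_i = 9, n_f = 5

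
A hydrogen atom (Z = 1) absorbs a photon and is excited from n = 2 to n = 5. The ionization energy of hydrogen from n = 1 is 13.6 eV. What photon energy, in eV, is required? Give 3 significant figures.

E_5 = −13.60/25 = −0.5440 eV and E_2 = −13.60/4 = −3.400 eV.
The photon energy is |E_5 − E_2| = 2.86 eV.

2.86 eV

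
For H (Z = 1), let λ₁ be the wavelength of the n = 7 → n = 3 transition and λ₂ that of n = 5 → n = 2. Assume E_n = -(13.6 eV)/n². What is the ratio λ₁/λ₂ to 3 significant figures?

λ ∝ 1/ΔE ∝ 1/(1/n_f² − 1/n_i²), and the Z² and hc factors cancel in the ratio.
λ₁/λ₂ = (1/2² − 1/5²)/(1/3² − 1/7²) = 0.2100/0.09070 = 2.32.

2.32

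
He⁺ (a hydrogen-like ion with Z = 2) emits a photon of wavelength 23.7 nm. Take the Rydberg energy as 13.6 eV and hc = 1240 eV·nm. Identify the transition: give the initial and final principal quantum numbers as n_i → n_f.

The photon energy is ΔE = hc/λ = 1240 / 23.7 = 52.32 eV.
With Z = 2, ΔE = 54.40 × (1/n_f² − 1/n_i²), so 1/n_f² − 1/n_i² = 0.9618.
Trying n_f = 1 gives 1/n_i² = 0.03822, i.e. n_i ≈ 5; this pair matches.

n_i = 5, n_f = 1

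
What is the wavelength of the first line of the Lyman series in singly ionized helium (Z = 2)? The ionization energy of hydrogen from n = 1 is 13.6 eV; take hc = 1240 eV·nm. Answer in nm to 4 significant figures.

The Lyman series terminates on n_f = 1; the first line has n_i = 1+1 = 2.
ΔE = 54.40 × (1/1² − 1/2²) = 40.80 eV.
λ = 1240 / 40.80 = 30.39 nm.

30.39 nm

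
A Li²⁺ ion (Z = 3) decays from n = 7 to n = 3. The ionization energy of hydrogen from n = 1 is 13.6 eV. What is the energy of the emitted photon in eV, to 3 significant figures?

The Bohr energies scale as Z², so for Z = 3: E_n = −122.4/n² eV.
E_7 = −122.4/49 = −2.498 eV and E_3 = −122.4/9 = −13.60 eV.
The photon energy is |E_7 − E_3| = 11.1 eV.

11.1 eV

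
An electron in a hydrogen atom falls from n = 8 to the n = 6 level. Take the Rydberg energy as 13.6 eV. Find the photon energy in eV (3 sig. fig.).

E_8 = −13.60/64 = −0.2125 eV and E_6 = −13.60/36 = −0.3778 eV.
The photon energy is |E_8 − E_6| = 0.165 eV.

0.165 eV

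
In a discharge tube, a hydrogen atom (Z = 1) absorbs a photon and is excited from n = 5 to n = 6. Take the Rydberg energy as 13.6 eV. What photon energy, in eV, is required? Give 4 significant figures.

E_6 = −13.60/36 = −0.3778 eV and E_5 = −13.60/25 = −0.5440 eV.
The photon energy is |E_6 − E_5| = 0.1662 eV.

0.1662 eV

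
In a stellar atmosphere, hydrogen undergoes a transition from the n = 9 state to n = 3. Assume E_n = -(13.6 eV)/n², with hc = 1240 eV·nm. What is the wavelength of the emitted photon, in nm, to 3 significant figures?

ΔE = 13.60 × (1/3² − 1/9²) = 13.60 × 0.09877 = 1.343 eV.
λ = hc/ΔE = 1240 / 1.343 = 923 nm.

923 nm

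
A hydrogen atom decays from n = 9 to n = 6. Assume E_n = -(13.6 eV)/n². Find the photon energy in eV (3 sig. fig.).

0.210 eV

E_9 = −13.60/81 = −0.1679 eV and E_6 = −13.60/36 = −0.3778 eV.
The photon energy is |E_9 − E_6| = 0.210 eV.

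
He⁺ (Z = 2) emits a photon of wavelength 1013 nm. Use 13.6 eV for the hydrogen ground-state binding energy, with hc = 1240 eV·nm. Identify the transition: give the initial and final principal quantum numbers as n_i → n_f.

n_i = 5, n_f = 4

The photon energy is ΔE = hc/λ = 1240 / 1013 = 1.224 eV.
With Z = 2, ΔE = 54.40 × (1/n_f² − 1/n_i²), so 1/n_f² − 1/n_i² = 0.02250.
Trying n_f = 4 gives 1/n_i² = 0.04000, i.e. n_i ≈ 5; this pair matches.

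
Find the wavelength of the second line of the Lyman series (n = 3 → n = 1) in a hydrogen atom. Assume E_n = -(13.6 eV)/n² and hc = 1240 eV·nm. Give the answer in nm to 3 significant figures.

The Lyman series terminates on n_f = 1; the second line has n_i = 1+2 = 3.
ΔE = 13.60 × (1/1² − 1/3²) = 12.09 eV.
λ = 1240 / 12.09 = 103 nm.

103 nm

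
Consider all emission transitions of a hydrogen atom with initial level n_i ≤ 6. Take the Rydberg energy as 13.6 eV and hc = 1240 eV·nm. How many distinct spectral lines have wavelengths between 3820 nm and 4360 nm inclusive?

1

Enumerate all n_i → n_f pairs with 1 ≤ n_f < n_i ≤ 6 and compute λ = 1240 / [13.6·1·(1/n_f² − 1/n_i²)].
Lines falling in [3820, 4360] nm: 5→4 (4052 nm).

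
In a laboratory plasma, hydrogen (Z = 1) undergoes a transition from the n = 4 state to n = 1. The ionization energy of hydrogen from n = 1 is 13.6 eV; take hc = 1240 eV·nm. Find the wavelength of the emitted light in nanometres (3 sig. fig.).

97.3 nm

ΔE = 13.60 × (1/1² − 1/4²) = 13.60 × 0.9375 = 12.75 eV.
λ = hc/ΔE = 1240 / 12.75 = 97.3 nm.
This line belongs to the Lyman series.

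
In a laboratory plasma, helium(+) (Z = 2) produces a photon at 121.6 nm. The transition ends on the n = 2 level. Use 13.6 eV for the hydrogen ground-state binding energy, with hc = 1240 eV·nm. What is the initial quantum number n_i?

The photon energy is ΔE = hc/λ = 1240 / 121.6 = 10.20 eV.
With Z = 2, ΔE = 54.40 × (1/n_f² − 1/n_i²), so 1/n_f² − 1/n_i² = 0.1875.
With n_f = 2: 1/n_i² = 1/4 − 0.1875 = 0.06255, so n_i ≈ 4.00.

n_i = 4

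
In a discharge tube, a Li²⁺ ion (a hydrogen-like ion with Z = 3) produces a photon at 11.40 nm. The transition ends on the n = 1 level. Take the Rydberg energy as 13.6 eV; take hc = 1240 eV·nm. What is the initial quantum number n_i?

n_i = 3

The photon energy is ΔE = hc/λ = 1240 / 11.40 = 108.8 eV.
With Z = 3, ΔE = 122.4 × (1/n_f² − 1/n_i²), so 1/n_f² − 1/n_i² = 0.8887.
With n_f = 1: 1/n_i² = 1/1 − 0.8887 = 0.1113, so n_i ≈ 3.00.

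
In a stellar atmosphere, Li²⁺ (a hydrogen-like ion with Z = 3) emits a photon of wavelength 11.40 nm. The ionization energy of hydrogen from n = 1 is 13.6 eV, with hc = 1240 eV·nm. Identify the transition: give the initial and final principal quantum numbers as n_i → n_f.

The photon energy is ΔE = hc/λ = 1240 / 11.40 = 108.8 eV.
With Z = 3, ΔE = 122.4 × (1/n_f² − 1/n_i²), so 1/n_f² − 1/n_i² = 0.8887.
Trying n_f = 1 gives 1/n_i² = 0.1113, i.e. n_i ≈ 3; this pair matches.

n_i = 3, n_f = 1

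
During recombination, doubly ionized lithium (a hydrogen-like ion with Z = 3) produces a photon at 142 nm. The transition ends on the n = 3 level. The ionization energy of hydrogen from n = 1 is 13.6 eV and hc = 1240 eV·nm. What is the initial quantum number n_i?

The photon energy is ΔE = hc/λ = 1240 / 142 = 8.732 eV.
With Z = 3, ΔE = 122.4 × (1/n_f² − 1/n_i²), so 1/n_f² − 1/n_i² = 0.07134.
With n_f = 3: 1/n_i² = 1/9 − 0.07134 = 0.03977, so n_i ≈ 5.01.

n_i = 5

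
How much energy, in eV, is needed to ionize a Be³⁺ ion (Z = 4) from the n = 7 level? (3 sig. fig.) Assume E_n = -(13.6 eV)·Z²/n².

E_n = −13.6 Z²/n² = −217.6/n² eV for Z = 4.
E_7 = −217.6/49 = −4.44 eV, so ionization (to E = 0) requires 4.44 eV.

4.44 eV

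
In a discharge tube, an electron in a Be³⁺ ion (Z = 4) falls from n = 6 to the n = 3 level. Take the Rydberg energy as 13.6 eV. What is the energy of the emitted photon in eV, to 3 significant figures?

18.1 eV

The Bohr energies scale as Z², so for Z = 4: E_n = −217.6/n² eV.
E_6 = −217.6/36 = −6.044 eV and E_3 = −217.6/9 = −24.18 eV.
The photon energy is |E_6 − E_3| = 18.1 eV.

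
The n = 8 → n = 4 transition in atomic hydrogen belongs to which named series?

The series is set by the lower level: n_f = 4 is the Brackett series.

Brackett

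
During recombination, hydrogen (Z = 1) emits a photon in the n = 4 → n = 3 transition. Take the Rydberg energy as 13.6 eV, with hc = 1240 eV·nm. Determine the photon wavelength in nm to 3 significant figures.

ΔE = 13.60 × (1/3² − 1/4²) = 13.60 × 0.04861 = 0.6611 eV.
λ = hc/ΔE = 1240 / 0.6611 = 1880 nm.

1880 nm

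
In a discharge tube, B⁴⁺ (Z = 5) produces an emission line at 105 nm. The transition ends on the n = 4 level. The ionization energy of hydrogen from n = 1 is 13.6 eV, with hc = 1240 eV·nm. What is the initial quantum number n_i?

The photon energy is ΔE = hc/λ = 1240 / 105 = 11.81 eV.
With Z = 5, ΔE = 340.0 × (1/n_f² − 1/n_i²), so 1/n_f² − 1/n_i² = 0.03473.
With n_f = 4: 1/n_i² = 1/16 − 0.03473 = 0.02777, so n_i ≈ 6.00.

n_i = 6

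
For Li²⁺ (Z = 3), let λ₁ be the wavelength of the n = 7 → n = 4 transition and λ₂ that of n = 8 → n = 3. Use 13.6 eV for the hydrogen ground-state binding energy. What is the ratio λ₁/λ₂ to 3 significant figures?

2.27

λ ∝ 1/ΔE ∝ 1/(1/n_f² − 1/n_i²), and the Z² and hc factors cancel in the ratio.
λ₁/λ₂ = (1/3² − 1/8²)/(1/4² − 1/7²) = 0.09549/0.04209 = 2.27.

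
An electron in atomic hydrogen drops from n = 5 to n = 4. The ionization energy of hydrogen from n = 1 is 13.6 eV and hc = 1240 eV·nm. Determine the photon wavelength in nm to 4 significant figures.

4052 nm

ΔE = 13.60 × (1/4² − 1/5²) = 13.60 × 0.02250 = 0.3060 eV.
λ = hc/ΔE = 1240 / 0.3060 = 4052 nm.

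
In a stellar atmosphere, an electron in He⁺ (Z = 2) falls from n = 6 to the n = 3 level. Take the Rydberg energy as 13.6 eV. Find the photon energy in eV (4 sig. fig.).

4.533 eV

The Bohr energies scale as Z², so for Z = 2: E_n = −54.40/n² eV.
E_6 = −54.40/36 = −1.511 eV and E_3 = −54.40/9 = −6.044 eV.
The photon energy is |E_6 − E_3| = 4.533 eV.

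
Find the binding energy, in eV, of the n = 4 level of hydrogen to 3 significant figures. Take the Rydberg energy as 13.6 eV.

E_4 = −13.60/16 = −0.850 eV, so ionization (to E = 0) requires 0.850 eV.

0.850 eV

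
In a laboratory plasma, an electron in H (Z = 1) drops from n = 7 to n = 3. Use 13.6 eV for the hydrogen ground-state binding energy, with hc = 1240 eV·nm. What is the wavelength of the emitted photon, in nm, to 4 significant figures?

1005 nm

ΔE = 13.60 × (1/3² − 1/7²) = 13.60 × 0.09070 = 1.234 eV.
λ = hc/ΔE = 1240 / 1.234 = 1005 nm.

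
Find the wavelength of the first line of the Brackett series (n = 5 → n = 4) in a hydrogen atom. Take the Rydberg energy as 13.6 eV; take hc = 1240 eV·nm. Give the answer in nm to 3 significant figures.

The Brackett series terminates on n_f = 4; the first line has n_i = 4+1 = 5.
ΔE = 13.60 × (1/4² − 1/5²) = 0.3060 eV.
λ = 1240 / 0.3060 = 4050 nm.

4050 nm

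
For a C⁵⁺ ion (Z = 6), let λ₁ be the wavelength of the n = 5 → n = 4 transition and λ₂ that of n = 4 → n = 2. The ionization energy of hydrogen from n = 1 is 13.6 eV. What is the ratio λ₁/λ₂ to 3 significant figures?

λ ∝ 1/ΔE ∝ 1/(1/n_f² − 1/n_i²), and the Z² and hc factors cancel in the ratio.
λ₁/λ₂ = (1/2² − 1/4²)/(1/4² − 1/5²) = 0.1875/0.02250 = 8.33.

8.33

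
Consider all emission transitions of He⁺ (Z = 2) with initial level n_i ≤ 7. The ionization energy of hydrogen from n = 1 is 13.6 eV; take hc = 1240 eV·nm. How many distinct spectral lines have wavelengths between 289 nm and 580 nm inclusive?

3

Enumerate all n_i → n_f pairs with 1 ≤ n_f < n_i ≤ 7 and compute λ = 1240 / [13.6·4·(1/n_f² − 1/n_i²)].
Lines falling in [289, 580] nm: 5→3 (320.5 nm), 4→3 (468.9 nm), 7→4 (541.5 nm).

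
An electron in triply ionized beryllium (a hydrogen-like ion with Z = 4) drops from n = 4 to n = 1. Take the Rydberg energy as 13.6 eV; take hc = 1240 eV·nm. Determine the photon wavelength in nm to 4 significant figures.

For Z = 4 the level energies scale as Z², so the effective Rydberg energy is 13.6 × 16 = 217.6 eV.
ΔE = 217.6 × (1/1² − 1/4²) = 217.6 × 0.9375 = 204.0 eV.
λ = hc/ΔE = 1240 / 204.0 = 6.078 nm.

6.078 nm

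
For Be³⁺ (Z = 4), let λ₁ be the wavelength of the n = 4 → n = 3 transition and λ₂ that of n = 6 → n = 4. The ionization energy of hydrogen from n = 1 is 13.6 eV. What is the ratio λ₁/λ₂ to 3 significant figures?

0.714

λ ∝ 1/ΔE ∝ 1/(1/n_f² − 1/n_i²), and the Z² and hc factors cancel in the ratio.
λ₁/λ₂ = (1/4² − 1/6²)/(1/3² − 1/4²) = 0.03472/0.04861 = 0.714.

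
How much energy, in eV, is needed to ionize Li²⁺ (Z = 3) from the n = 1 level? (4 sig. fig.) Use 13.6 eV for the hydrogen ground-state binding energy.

E_n = −13.6 Z²/n² = −122.4/n² eV for Z = 3.
E_1 = −122.4/1 = −122.4 eV, so ionization (to E = 0) requires 122.4 eV.

122.4 eV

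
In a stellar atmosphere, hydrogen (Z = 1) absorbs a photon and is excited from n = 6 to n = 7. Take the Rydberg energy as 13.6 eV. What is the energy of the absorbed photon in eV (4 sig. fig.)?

0.1002 eV

E_7 = −13.60/49 = −0.2776 eV and E_6 = −13.60/36 = −0.3778 eV.
The photon energy is |E_7 − E_6| = 0.1002 eV.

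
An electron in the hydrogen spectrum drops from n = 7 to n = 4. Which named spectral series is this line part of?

The series is set by the lower level: n_f = 4 is the Brackett series.

Brackett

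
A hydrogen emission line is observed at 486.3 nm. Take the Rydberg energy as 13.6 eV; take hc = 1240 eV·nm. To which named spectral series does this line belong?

Balmer

ΔE = 1240/486.3 = 2.550 eV.
This matches 13.6 × (1/2² − 1/4²), so n_f = 2: the Balmer series.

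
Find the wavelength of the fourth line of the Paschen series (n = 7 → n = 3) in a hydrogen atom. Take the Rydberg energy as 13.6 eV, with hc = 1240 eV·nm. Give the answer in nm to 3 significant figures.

The Paschen series terminates on n_f = 3; the fourth line has n_i = 3+4 = 7.
ΔE = 13.60 × (1/3² − 1/7²) = 1.234 eV.
λ = 1240 / 1.234 = 1010 nm.

1010 nm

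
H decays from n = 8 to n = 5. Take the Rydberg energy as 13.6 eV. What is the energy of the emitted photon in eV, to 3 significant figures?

E_8 = −13.60/64 = −0.2125 eV and E_5 = −13.60/25 = −0.5440 eV.
The photon energy is |E_8 − E_5| = 0.332 eV.

0.332 eV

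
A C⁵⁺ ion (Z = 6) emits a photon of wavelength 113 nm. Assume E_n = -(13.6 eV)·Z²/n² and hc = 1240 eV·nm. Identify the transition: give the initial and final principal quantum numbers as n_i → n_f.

n_i = 5, n_f = 4

The photon energy is ΔE = hc/λ = 1240 / 113 = 10.97 eV.
With Z = 6, ΔE = 489.6 × (1/n_f² − 1/n_i²), so 1/n_f² − 1/n_i² = 0.02241.
Trying n_f = 4 gives 1/n_i² = 0.04009, i.e. n_i ≈ 5; this pair matches.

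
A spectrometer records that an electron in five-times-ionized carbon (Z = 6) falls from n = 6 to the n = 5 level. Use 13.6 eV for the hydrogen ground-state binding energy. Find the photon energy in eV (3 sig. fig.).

5.98 eV

The Bohr energies scale as Z², so for Z = 6: E_n = −489.6/n² eV.
E_6 = −489.6/36 = −13.60 eV and E_5 = −489.6/25 = −19.58 eV.
The photon energy is |E_6 − E_5| = 5.98 eV.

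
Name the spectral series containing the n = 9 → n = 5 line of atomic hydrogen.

Pfund

The series is set by the lower level: n_f = 5 is the Pfund series.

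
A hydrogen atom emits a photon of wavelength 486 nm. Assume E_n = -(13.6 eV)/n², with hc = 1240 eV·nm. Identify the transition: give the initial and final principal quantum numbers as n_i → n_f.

n_i = 4, n_f = 2

The photon energy is ΔE = hc/λ = 1240 / 486 = 2.551 eV.
With Z = 1, ΔE = 13.60 × (1/n_f² − 1/n_i²), so 1/n_f² − 1/n_i² = 0.1876.
Trying n_f = 2 gives 1/n_i² = 0.06239, i.e. n_i ≈ 4; this pair matches.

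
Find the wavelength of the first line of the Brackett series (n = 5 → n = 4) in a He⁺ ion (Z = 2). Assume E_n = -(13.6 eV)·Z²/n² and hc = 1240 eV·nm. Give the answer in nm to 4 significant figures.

1013 nm

The Brackett series terminates on n_f = 4; the first line has n_i = 4+1 = 5.
ΔE = 54.40 × (1/4² − 1/5²) = 1.224 eV.
λ = 1240 / 1.224 = 1013 nm.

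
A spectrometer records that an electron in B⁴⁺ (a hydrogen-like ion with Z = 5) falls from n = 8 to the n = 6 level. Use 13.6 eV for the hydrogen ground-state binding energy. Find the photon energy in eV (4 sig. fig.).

4.132 eV

The Bohr energies scale as Z², so for Z = 5: E_n = −340.0/n² eV.
E_8 = −340.0/64 = −5.313 eV and E_6 = −340.0/36 = −9.444 eV.
The photon energy is |E_8 − E_6| = 4.132 eV.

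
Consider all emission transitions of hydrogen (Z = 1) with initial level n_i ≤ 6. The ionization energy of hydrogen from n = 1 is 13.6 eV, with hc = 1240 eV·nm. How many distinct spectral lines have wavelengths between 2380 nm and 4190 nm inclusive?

2

Enumerate all n_i → n_f pairs with 1 ≤ n_f < n_i ≤ 6 and compute λ = 1240 / [13.6·1·(1/n_f² − 1/n_i²)].
Lines falling in [2380, 4190] nm: 6→4 (2626 nm), 5→4 (4052 nm).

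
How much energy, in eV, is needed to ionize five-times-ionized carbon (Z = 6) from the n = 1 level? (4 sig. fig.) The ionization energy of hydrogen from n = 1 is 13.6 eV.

489.6 eV

E_n = −13.6 Z²/n² = −489.6/n² eV for Z = 6.
E_1 = −489.6/1 = −489.6 eV, so ionization (to E = 0) requires 489.6 eV.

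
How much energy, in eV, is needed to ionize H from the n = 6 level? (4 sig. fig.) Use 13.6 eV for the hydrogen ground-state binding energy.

0.3778 eV

E_6 = −13.60/36 = −0.3778 eV, so ionization (to E = 0) requires 0.3778 eV.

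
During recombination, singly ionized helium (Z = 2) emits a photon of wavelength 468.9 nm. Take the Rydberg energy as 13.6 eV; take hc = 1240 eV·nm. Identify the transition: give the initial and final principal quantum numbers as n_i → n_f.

n_i = 4, n_f = 3

The photon energy is ΔE = hc/λ = 1240 / 468.9 = 2.644 eV.
With Z = 2, ΔE = 54.40 × (1/n_f² − 1/n_i²), so 1/n_f² − 1/n_i² = 0.04861.
Trying n_f = 3 gives 1/n_i² = 0.06250, i.e. n_i ≈ 4; this pair matches.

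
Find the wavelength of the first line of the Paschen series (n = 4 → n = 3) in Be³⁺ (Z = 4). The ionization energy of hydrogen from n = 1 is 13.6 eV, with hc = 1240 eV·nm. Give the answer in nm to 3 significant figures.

117 nm

The Paschen series terminates on n_f = 3; the first line has n_i = 3+1 = 4.
ΔE = 217.6 × (1/3² − 1/4²) = 10.58 eV.
λ = 1240 / 10.58 = 117 nm.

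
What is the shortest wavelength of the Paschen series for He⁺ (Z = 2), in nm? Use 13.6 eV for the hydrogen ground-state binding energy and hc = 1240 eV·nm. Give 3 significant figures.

205 nm

The Paschen series has lower level n_f = 3; the series limit corresponds to n_i → ∞.
ΔE_max = 13.6 × 4 / 3² = 6.044 eV.
λ_min = 1240 / 6.044 = 205 nm.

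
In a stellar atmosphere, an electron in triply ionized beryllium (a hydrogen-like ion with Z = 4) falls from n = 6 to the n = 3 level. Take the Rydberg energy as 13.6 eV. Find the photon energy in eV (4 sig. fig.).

The Bohr energies scale as Z², so for Z = 4: E_n = −217.6/n² eV.
E_6 = −217.6/36 = −6.044 eV and E_3 = −217.6/9 = −24.18 eV.
The photon energy is |E_6 − E_3| = 18.13 eV.

18.13 eV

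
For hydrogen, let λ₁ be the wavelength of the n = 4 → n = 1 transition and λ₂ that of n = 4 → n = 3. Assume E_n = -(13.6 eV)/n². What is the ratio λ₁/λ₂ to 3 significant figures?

0.0519

λ ∝ 1/ΔE ∝ 1/(1/n_f² − 1/n_i²), and the Z² and hc factors cancel in the ratio.
λ₁/λ₂ = (1/3² − 1/4²)/(1/1² − 1/4²) = 0.04861/0.9375 = 0.0519.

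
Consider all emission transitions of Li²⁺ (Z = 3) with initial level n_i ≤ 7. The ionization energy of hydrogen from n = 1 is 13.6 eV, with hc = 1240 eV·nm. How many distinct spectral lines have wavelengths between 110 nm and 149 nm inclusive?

Enumerate all n_i → n_f pairs with 1 ≤ n_f < n_i ≤ 7 and compute λ = 1240 / [13.6·9·(1/n_f² − 1/n_i²)].
Lines falling in [110, 149] nm: 7→3 (111.7 nm), 6→3 (121.6 nm), 5→3 (142.5 nm).

3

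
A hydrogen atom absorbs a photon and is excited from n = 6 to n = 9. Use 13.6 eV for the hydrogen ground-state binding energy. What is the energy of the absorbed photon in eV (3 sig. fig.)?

0.210 eV

E_9 = −13.60/81 = −0.1679 eV and E_6 = −13.60/36 = −0.3778 eV.
The photon energy is |E_9 − E_6| = 0.210 eV.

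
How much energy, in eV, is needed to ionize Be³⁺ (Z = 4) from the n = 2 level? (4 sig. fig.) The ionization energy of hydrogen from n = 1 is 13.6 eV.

E_n = −13.6 Z²/n² = −217.6/n² eV for Z = 4.
E_2 = −217.6/4 = −54.40 eV, so ionization (to E = 0) requires 54.40 eV.

54.40 eV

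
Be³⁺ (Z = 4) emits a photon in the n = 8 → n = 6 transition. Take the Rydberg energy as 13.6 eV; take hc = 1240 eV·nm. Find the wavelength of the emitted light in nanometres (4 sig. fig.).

For Z = 4 the level energies scale as Z², so the effective Rydberg energy is 13.6 × 16 = 217.6 eV.
ΔE = 217.6 × (1/6² − 1/8²) = 217.6 × 0.01215 = 2.644 eV.
λ = hc/ΔE = 1240 / 2.644 = 468.9 nm.

468.9 nm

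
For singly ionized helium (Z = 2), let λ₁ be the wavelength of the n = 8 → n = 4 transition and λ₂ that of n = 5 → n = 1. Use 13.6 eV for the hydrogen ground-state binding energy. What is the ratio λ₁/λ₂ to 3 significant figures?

20.5

λ ∝ 1/ΔE ∝ 1/(1/n_f² − 1/n_i²), and the Z² and hc factors cancel in the ratio.
λ₁/λ₂ = (1/1² − 1/5²)/(1/4² − 1/8²) = 0.9600/0.04688 = 20.5.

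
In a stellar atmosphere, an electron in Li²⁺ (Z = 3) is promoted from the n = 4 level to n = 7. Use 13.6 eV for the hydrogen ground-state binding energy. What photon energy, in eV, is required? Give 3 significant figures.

5.15 eV

The Bohr energies scale as Z², so for Z = 3: E_n = −122.4/n² eV.
E_7 = −122.4/49 = −2.498 eV and E_4 = −122.4/16 = −7.650 eV.
The photon energy is |E_7 − E_4| = 5.15 eV.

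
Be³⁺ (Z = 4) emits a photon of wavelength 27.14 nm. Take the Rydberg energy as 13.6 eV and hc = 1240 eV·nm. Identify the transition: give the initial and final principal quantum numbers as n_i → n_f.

The photon energy is ΔE = hc/λ = 1240 / 27.14 = 45.69 eV.
With Z = 4, ΔE = 217.6 × (1/n_f² − 1/n_i²), so 1/n_f² − 1/n_i² = 0.2100.
Trying n_f = 2 gives 1/n_i² = 0.04003, i.e. n_i ≈ 5; this pair matches.

n_i = 5, n_f = 2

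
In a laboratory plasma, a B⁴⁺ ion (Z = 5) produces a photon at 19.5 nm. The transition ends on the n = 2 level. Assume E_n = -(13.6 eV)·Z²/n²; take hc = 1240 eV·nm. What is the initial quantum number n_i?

The photon energy is ΔE = hc/λ = 1240 / 19.5 = 63.59 eV.
With Z = 5, ΔE = 340.0 × (1/n_f² − 1/n_i²), so 1/n_f² − 1/n_i² = 0.1870.
With n_f = 2: 1/n_i² = 1/4 − 0.1870 = 0.06297, so n_i ≈ 3.99.

n_i = 4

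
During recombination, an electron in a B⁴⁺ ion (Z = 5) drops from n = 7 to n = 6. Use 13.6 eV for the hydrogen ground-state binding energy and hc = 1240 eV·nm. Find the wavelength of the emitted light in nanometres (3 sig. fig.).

For Z = 5 the level energies scale as Z², so the effective Rydberg energy is 13.6 × 25 = 340.0 eV.
ΔE = 340.0 × (1/6² − 1/7²) = 340.0 × 0.007370 = 2.506 eV.
λ = hc/ΔE = 1240 / 2.506 = 495 nm.

495 nm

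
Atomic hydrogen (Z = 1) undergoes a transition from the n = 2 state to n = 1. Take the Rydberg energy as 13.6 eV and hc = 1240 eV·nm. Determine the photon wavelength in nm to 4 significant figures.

ΔE = 13.60 × (1/1² − 1/2²) = 13.60 × 0.7500 = 10.20 eV.
λ = hc/ΔE = 1240 / 10.20 = 121.6 nm.
This line belongs to the Lyman series.

121.6 nm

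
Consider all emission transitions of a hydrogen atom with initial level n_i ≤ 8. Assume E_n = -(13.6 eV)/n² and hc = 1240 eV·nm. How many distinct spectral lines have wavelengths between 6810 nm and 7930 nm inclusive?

2

Enumerate all n_i → n_f pairs with 1 ≤ n_f < n_i ≤ 8 and compute λ = 1240 / [13.6·1·(1/n_f² − 1/n_i²)].
Lines falling in [6810, 7930] nm: 6→5 (7460 nm), 8→6 (7503 nm).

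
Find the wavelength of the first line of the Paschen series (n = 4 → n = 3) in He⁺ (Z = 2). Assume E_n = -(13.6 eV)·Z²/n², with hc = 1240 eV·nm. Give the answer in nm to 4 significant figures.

468.9 nm

The Paschen series terminates on n_f = 3; the first line has n_i = 3+1 = 4.
ΔE = 54.40 × (1/3² − 1/4²) = 2.644 eV.
λ = 1240 / 2.644 = 468.9 nm.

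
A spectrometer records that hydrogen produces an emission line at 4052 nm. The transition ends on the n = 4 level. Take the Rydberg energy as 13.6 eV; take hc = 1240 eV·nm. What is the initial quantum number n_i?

The photon energy is ΔE = hc/λ = 1240 / 4052 = 0.3060 eV.
With Z = 1, ΔE = 13.60 × (1/n_f² − 1/n_i²), so 1/n_f² − 1/n_i² = 0.02250.
With n_f = 4: 1/n_i² = 1/16 − 0.02250 = 0.04000, so n_i ≈ 5.00.

n_i = 5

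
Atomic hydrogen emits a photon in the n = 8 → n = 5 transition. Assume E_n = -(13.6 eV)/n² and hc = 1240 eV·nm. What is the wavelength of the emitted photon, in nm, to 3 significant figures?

ΔE = 13.60 × (1/5² − 1/8²) = 13.60 × 0.02438 = 0.3315 eV.
λ = hc/ΔE = 1240 / 0.3315 = 3740 nm.

3740 nm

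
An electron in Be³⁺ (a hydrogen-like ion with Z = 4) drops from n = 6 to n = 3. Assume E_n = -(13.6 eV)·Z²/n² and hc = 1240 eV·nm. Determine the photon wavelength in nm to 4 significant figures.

68.38 nm

For Z = 4 the level energies scale as Z², so the effective Rydberg energy is 13.6 × 16 = 217.6 eV.
ΔE = 217.6 × (1/3² − 1/6²) = 217.6 × 0.08333 = 18.13 eV.
λ = hc/ΔE = 1240 / 18.13 = 68.38 nm.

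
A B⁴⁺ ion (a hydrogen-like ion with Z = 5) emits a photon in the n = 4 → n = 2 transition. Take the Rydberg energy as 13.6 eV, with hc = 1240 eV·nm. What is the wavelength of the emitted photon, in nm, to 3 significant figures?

For Z = 5 the level energies scale as Z², so the effective Rydberg energy is 13.6 × 25 = 340.0 eV.
ΔE = 340.0 × (1/2² − 1/4²) = 340.0 × 0.1875 = 63.75 eV.
λ = hc/ΔE = 1240 / 63.75 = 19.5 nm.

19.5 nm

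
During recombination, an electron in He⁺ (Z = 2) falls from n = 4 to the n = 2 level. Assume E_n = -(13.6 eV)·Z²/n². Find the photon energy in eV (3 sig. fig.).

The Bohr energies scale as Z², so for Z = 2: E_n = −54.40/n² eV.
E_4 = −54.40/16 = −3.400 eV and E_2 = −54.40/4 = −13.60 eV.
The photon energy is |E_4 − E_2| = 10.2 eV.

10.2 eV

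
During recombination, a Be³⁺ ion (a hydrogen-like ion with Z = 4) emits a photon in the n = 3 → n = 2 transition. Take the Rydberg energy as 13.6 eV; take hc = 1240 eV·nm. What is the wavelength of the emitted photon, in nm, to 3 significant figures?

For Z = 4 the level energies scale as Z², so the effective Rydberg energy is 13.6 × 16 = 217.6 eV.
ΔE = 217.6 × (1/2² − 1/3²) = 217.6 × 0.1389 = 30.22 eV.
λ = hc/ΔE = 1240 / 30.22 = 41.0 nm.

41.0 nm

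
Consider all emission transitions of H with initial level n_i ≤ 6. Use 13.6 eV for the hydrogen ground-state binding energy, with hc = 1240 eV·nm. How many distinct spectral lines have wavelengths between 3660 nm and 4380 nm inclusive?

1

Enumerate all n_i → n_f pairs with 1 ≤ n_f < n_i ≤ 6 and compute λ = 1240 / [13.6·1·(1/n_f² − 1/n_i²)].
Lines falling in [3660, 4380] nm: 5→4 (4052 nm).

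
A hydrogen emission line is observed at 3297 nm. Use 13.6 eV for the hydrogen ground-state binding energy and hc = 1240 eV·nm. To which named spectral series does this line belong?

ΔE = 1240/3297 = 0.3761 eV.
This matches 13.6 × (1/5² − 1/9²), so n_f = 5: the Pfund series.

Pfund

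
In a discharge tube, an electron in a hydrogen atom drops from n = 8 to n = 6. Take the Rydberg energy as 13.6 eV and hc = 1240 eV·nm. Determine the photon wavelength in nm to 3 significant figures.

7500 nm

ΔE = 13.60 × (1/6² − 1/8²) = 13.60 × 0.01215 = 0.1653 eV.
λ = hc/ΔE = 1240 / 0.1653 = 7500 nm.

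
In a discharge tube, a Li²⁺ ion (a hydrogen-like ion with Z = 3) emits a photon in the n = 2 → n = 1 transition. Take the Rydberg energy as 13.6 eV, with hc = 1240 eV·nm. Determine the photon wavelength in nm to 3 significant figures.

13.5 nm

For Z = 3 the level energies scale as Z², so the effective Rydberg energy is 13.6 × 9 = 122.4 eV.
ΔE = 122.4 × (1/1² − 1/2²) = 122.4 × 0.7500 = 91.80 eV.
λ = hc/ΔE = 1240 / 91.80 = 13.5 nm.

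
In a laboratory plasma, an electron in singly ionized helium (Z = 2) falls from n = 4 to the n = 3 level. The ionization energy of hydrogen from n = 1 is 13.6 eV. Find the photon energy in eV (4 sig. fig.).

The Bohr energies scale as Z², so for Z = 2: E_n = −54.40/n² eV.
E_4 = −54.40/16 = −3.400 eV and E_3 = −54.40/9 = −6.044 eV.
The photon energy is |E_4 − E_3| = 2.644 eV.

2.644 eV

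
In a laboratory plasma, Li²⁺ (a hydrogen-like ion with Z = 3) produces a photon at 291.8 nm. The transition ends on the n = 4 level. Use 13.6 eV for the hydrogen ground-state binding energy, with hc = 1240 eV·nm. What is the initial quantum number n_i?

The photon energy is ΔE = hc/λ = 1240 / 291.8 = 4.249 eV.
With Z = 3, ΔE = 122.4 × (1/n_f² − 1/n_i²), so 1/n_f² − 1/n_i² = 0.03472.
With n_f = 4: 1/n_i² = 1/16 − 0.03472 = 0.02778, so n_i ≈ 6.00.

n_i = 6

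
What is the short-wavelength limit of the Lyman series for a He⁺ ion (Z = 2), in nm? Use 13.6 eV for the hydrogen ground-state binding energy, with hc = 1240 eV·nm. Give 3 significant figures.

22.8 nm

The Lyman series has lower level n_f = 1; the series limit corresponds to n_i → ∞.
ΔE_max = 13.6 × 4 / 1² = 54.40 eV.
λ_min = 1240 / 54.40 = 22.8 nm.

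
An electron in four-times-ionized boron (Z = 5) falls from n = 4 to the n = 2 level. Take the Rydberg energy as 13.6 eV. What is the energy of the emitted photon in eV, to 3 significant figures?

The Bohr energies scale as Z², so for Z = 5: E_n = −340.0/n² eV.
E_4 = −340.0/16 = −21.25 eV and E_2 = −340.0/4 = −85.00 eV.
The photon energy is |E_4 − E_2| = 63.8 eV.

63.8 eV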